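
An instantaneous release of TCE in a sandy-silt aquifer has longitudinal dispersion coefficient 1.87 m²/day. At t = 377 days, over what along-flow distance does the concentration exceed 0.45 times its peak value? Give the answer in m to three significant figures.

The plume is Gaussian with σ = √(2Dt) = √(2 × 1.87 × 377) = 37.55 m.
C/C_peak = exp(−Δx²/(2σ²)) = 0.45 ⇒ Δx = σ·√(−2 ln 0.45) = 37.55 × 1.264 = 47.46 m.
Width = 2Δx = 94.9 m.

94.9 m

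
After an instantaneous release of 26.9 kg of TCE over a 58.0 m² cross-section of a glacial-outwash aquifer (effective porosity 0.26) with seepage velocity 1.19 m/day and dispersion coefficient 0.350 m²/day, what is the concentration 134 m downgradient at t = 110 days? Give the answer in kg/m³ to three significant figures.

0.0762 kg/m³

For an instantaneous plane source, C(x,t) = M/(n_e·A·√(4πDt)) · exp(−(x−vt)²/(4Dt)), with n_e·A the pore (flow) area.
Plume center vt = 1.19 × 110 = 130.9 m, so the well at 134 m is 3.1 m downgradient of the peak.
√(4πDt) = 22.00 m, giving peak height M/(n_e·A·√(4πDt)) = 26.9/(0.26 × 58.0 × 22.00) = 0.08108 kg/m³.
(x−vt)²/(4Dt) = (3.1)²/(4 × 0.350 × 110) = 0.06240; exp(−0.06240) = 0.9395.
C = 0.08108 × 0.9395 = 0.0762 kg/m³.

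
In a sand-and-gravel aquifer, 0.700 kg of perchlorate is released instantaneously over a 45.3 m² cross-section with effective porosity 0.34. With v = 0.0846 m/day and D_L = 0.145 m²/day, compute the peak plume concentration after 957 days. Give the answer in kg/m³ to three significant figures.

0.00109 kg/m³

The peak of an instantaneous 1D plume sits at x = vt; there the Gaussian factor is 1 and C_max = M/(n_e·A·√(4πDt)), where n_e·A is the pore area the mass is dissolved in.
√(4πDt) = √(4π × 0.145 × 957) = 41.76 m, so C_max = 0.700/(0.34 × 45.3 × 41.76) = 0.00109 kg/m³.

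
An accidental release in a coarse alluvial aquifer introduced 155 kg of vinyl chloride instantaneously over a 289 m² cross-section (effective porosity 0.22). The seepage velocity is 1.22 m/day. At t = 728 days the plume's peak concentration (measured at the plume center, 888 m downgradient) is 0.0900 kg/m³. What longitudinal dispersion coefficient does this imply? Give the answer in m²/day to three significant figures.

At the plume center C_max = M/(n_e·A·√(4πDt)), so D = M²/(4πt·(n_e·A·C_max)²).
n_e·A·C_max = 0.22 × 289 × 0.0900 = 5.722 kg/m.
D = 155²/(4π × 728 × 5.722²) = 0.0802 m²/day.

0.0802 m²/day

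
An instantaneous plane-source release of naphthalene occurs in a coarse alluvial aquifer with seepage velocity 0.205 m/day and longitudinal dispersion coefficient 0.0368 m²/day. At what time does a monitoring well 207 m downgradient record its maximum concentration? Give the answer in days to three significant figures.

For the 1D instantaneous-source solution, setting ∂C/∂t = 0 at fixed x gives v²t² + 2Dt − x² = 0, so t = (√(D² + v²x²) − D)/v².
√(D² + v²x²) = √(0.0368² + 0.205² × 207²) = 42.44; v² = 0.042025.
t = (42.44 − 0.0368)/0.042025 = 1010 days (vs. the pure-advection estimate x/v = 1010 d).

1010 days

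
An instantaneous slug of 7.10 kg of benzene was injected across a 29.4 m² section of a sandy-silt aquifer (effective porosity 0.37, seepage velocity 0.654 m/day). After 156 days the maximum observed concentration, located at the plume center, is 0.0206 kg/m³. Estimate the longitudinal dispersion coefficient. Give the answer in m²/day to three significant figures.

0.512 m²/day

At the plume center C_max = M/(n_e·A·√(4πDt)), so D = M²/(4πt·(n_e·A·C_max)²).
n_e·A·C_max = 0.37 × 29.4 × 0.0206 = 0.2241 kg/m.
D = 7.10²/(4π × 156 × 0.2241²) = 0.512 m²/day.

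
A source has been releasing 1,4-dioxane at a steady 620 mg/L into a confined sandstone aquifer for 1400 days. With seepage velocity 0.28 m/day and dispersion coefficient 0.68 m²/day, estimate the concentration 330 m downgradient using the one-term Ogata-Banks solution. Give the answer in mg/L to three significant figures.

572 mg/L

For a continuous step input, C/C₀ ≈ ½·erfc((x−vt)/(2√(Dt))).
vt = 0.28 × 1400 = 392 m and 2√(Dt) = 2√(0.68 × 1400) = 61.71 m.
Argument (x−vt)/(2√(Dt)) = (330 − 392)/61.71 = -1.005; ½·erfc(-1.005) = 0.9224.
C = 620 × 0.9224 = 572 mg/L.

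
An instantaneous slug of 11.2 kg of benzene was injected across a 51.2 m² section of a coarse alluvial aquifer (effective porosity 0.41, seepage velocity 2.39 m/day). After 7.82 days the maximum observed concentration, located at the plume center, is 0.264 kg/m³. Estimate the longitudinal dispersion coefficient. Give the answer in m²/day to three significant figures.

0.0416 m²/day

At the plume center C_max = M/(n_e·A·√(4πDt)), so D = M²/(4πt·(n_e·A·C_max)²).
n_e·A·C_max = 0.41 × 51.2 × 0.264 = 5.542 kg/m.
D = 11.2²/(4π × 7.82 × 5.542²) = 0.0416 m²/day.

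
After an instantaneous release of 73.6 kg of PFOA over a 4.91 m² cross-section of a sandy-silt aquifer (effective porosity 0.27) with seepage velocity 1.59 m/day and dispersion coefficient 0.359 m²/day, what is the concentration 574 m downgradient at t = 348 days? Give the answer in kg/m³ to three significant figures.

For an instantaneous plane source, C(x,t) = M/(n_e·A·√(4πDt)) · exp(−(x−vt)²/(4Dt)), with n_e·A the pore (flow) area.
Plume center vt = 1.59 × 348 = 553.32 m, so the well at 574 m is 20.68 m downgradient of the peak.
√(4πDt) = 39.62 m, giving peak height M/(n_e·A·√(4πDt)) = 73.6/(0.27 × 4.91 × 39.62) = 1.401 kg/m³.
(x−vt)²/(4Dt) = (20.68)²/(4 × 0.359 × 348) = 0.8558; exp(−0.8558) = 0.4249.
C = 1.401 × 0.4249 = 0.595 kg/m³.

0.595 kg/m³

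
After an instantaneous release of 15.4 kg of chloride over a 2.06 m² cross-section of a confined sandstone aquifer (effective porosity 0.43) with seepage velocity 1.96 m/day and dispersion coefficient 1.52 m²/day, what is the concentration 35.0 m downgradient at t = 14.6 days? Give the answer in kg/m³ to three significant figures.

0.658 kg/m³

For an instantaneous plane source, C(x,t) = M/(n_e·A·√(4πDt)) · exp(−(x−vt)²/(4Dt)), with n_e·A the pore (flow) area.
Plume center vt = 1.96 × 14.6 = 28.616 m, so the well at 35.0 m is 6.384 m downgradient of the peak.
√(4πDt) = 16.70 m, giving peak height M/(n_e·A·√(4πDt)) = 15.4/(0.43 × 2.06 × 16.70) = 1.041 kg/m³.
(x−vt)²/(4Dt) = (6.384)²/(4 × 1.52 × 14.6) = 0.4591; exp(−0.4591) = 0.6319.
C = 1.041 × 0.6319 = 0.658 kg/m³.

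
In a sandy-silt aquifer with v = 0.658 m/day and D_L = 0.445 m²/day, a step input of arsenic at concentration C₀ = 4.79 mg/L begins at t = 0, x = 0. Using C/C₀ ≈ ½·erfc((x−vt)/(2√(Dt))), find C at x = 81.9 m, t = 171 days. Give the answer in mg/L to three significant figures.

4.76 mg/L

For a continuous step input, C/C₀ ≈ ½·erfc((x−vt)/(2√(Dt))).
vt = 0.658 × 171 = 112.518 m and 2√(Dt) = 2√(0.445 × 171) = 17.45 m.
Argument (x−vt)/(2√(Dt)) = (81.9 − 112.518)/17.45 = -1.755; ½·erfc(-1.755) = 0.9935.
C = 4.79 × 0.9935 = 4.76 mg/L.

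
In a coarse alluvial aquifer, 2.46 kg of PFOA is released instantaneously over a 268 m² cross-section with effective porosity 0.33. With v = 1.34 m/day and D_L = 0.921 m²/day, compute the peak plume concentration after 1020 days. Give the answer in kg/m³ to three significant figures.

The peak of an instantaneous 1D plume sits at x = vt; there the Gaussian factor is 1 and C_max = M/(n_e·A·√(4πDt)), where n_e·A is the pore area the mass is dissolved in.
√(4πDt) = √(4π × 0.921 × 1020) = 108.7 m, so C_max = 2.46/(0.33 × 268 × 108.7) = 0.000256 kg/m³.

0.000256 kg/m³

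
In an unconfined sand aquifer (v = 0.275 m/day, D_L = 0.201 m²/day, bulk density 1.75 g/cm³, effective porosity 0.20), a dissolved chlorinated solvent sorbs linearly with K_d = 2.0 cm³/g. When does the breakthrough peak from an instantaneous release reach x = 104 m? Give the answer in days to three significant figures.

Retardation factor R = 1 + ρ_b·K_d/n = 1 + 1.75 × 2.0/0.20 = 18.50.
Sorption retards both mechanisms: v_R = v/R = 0.01486 m/day, D_R = D/R = 0.01086 m²/day.
Peak time from v_R²t² + 2D_R t − x² = 0: t = (√(D_R² + v_R²x²) − D_R)/v_R².
√(D_R² + v_R²x²) = √(0.01086² + 0.01486² × 104²) = 1.545; v_R² = 0.0002208.
t = (1.545 − 0.01086)/0.0002208 = 6950 days.

6950 days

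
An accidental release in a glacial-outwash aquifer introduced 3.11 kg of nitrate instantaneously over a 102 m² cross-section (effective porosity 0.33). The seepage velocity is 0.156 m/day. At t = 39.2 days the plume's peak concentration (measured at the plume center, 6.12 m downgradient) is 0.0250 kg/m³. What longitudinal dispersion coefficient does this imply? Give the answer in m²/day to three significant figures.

At the plume center C_max = M/(n_e·A·√(4πDt)), so D = M²/(4πt·(n_e·A·C_max)²).
n_e·A·C_max = 0.33 × 102 × 0.0250 = 0.8415 kg/m.
D = 3.11²/(4π × 39.2 × 0.8415²) = 0.0277 m²/day.

0.0277 m²/day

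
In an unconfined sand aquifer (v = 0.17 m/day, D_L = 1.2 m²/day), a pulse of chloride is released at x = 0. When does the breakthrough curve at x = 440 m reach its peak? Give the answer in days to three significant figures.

2550 days

For the 1D instantaneous-source solution, setting ∂C/∂t = 0 at fixed x gives v²t² + 2Dt − x² = 0, so t = (√(D² + v²x²) − D)/v².
√(D² + v²x²) = √(1.2² + 0.17² × 440²) = 74.81; v² = 0.0289.
t = (74.81 − 1.2)/0.0289 = 2550 days (vs. the pure-advection estimate x/v = 2590 d).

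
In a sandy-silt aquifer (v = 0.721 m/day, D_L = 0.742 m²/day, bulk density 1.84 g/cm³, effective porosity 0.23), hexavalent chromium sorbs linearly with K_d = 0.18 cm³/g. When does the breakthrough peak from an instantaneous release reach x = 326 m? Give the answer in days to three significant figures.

Retardation factor R = 1 + ρ_b·K_d/n = 1 + 1.84 × 0.18/0.23 = 2.440.
Sorption retards both mechanisms: v_R = v/R = 0.2955 m/day, D_R = D/R = 0.3041 m²/day.
Peak time from v_R²t² + 2D_R t − x² = 0: t = (√(D_R² + v_R²x²) − D_R)/v_R².
√(D_R² + v_R²x²) = √(0.3041² + 0.2955² × 326²) = 96.33; v_R² = 0.08732.
t = (96.33 − 0.3041)/0.08732 = 1100 days.

1100 days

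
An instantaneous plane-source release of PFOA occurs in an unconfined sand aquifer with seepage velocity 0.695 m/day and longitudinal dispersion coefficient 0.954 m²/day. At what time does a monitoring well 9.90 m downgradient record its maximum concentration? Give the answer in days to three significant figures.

For the 1D instantaneous-source solution, setting ∂C/∂t = 0 at fixed x gives v²t² + 2Dt − x² = 0, so t = (√(D² + v²x²) − D)/v².
√(D² + v²x²) = √(0.954² + 0.695² × 9.90²) = 6.946; v² = 0.483025.
t = (6.946 − 0.954)/0.483025 = 12.4 days (vs. the pure-advection estimate x/v = 14.2 d).

12.4 days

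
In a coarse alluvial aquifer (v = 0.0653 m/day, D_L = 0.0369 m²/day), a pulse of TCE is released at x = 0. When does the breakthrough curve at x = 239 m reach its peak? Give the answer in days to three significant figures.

3650 days

For the 1D instantaneous-source solution, setting ∂C/∂t = 0 at fixed x gives v²t² + 2Dt − x² = 0, so t = (√(D² + v²x²) − D)/v².
√(D² + v²x²) = √(0.0369² + 0.0653² × 239²) = 15.61; v² = 0.00426409.
t = (15.61 − 0.0369)/0.00426409 = 3650 days (vs. the pure-advection estimate x/v = 3660 d).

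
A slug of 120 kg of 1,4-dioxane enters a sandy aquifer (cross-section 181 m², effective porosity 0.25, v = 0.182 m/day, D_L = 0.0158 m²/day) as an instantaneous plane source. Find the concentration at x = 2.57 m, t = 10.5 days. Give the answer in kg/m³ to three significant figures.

0.955 kg/m³

For an instantaneous plane source, C(x,t) = M/(n_e·A·√(4πDt)) · exp(−(x−vt)²/(4Dt)), with n_e·A the pore (flow) area.
Plume center vt = 0.182 × 10.5 = 1.911 m, so the well at 2.57 m is 0.659 m downgradient of the peak.
√(4πDt) = 1.444 m, giving peak height M/(n_e·A·√(4πDt)) = 120/(0.25 × 181 × 1.444) = 1.837 kg/m³.
(x−vt)²/(4Dt) = (0.659)²/(4 × 0.0158 × 10.5) = 0.6544; exp(−0.6544) = 0.5198.
C = 1.837 × 0.5198 = 0.955 kg/m³.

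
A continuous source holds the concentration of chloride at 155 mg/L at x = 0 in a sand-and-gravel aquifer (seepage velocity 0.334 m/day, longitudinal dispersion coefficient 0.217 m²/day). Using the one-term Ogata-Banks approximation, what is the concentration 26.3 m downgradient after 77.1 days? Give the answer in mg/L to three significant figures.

For a continuous step input, C/C₀ ≈ ½·erfc((x−vt)/(2√(Dt))).
vt = 0.334 × 77.1 = 25.7514 m and 2√(Dt) = 2√(0.217 × 77.1) = 8.181 m.
Argument (x−vt)/(2√(Dt)) = (26.3 − 25.7514)/8.181 = 0.06706; ½·erfc(0.06706) = 0.4622.
C = 155 × 0.4622 = 71.6 mg/L.

71.6 mg/L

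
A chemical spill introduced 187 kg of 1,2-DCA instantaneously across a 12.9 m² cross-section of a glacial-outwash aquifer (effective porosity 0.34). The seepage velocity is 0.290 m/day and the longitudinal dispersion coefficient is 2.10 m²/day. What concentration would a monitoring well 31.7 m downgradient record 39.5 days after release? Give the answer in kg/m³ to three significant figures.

For an instantaneous plane source, C(x,t) = M/(n_e·A·√(4πDt)) · exp(−(x−vt)²/(4Dt)), with n_e·A the pore (flow) area.
Plume center vt = 0.290 × 39.5 = 11.455 m, so the well at 31.7 m is 20.245 m downgradient of the peak.
√(4πDt) = 32.29 m, giving peak height M/(n_e·A·√(4πDt)) = 187/(0.34 × 12.9 × 32.29) = 1.320 kg/m³.
(x−vt)²/(4Dt) = (20.245)²/(4 × 2.10 × 39.5) = 1.235; exp(−1.235) = 0.2908.
C = 1.320 × 0.2908 = 0.384 kg/m³.

0.384 kg/m³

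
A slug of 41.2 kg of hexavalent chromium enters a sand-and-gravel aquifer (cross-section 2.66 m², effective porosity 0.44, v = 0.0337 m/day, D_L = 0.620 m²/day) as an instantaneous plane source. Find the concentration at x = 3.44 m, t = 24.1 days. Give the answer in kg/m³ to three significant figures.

2.29 kg/m³

For an instantaneous plane source, C(x,t) = M/(n_e·A·√(4πDt)) · exp(−(x−vt)²/(4Dt)), with n_e·A the pore (flow) area.
Plume center vt = 0.0337 × 24.1 = 0.81217 m, so the well at 3.44 m is 2.62783 m downgradient of the peak.
√(4πDt) = 13.70 m, giving peak height M/(n_e·A·√(4πDt)) = 41.2/(0.44 × 2.66 × 13.70) = 2.569 kg/m³.
(x−vt)²/(4Dt) = (2.62783)²/(4 × 0.620 × 24.1) = 0.1155; exp(−0.1155) = 0.8909.
C = 2.569 × 0.8909 = 2.29 kg/m³.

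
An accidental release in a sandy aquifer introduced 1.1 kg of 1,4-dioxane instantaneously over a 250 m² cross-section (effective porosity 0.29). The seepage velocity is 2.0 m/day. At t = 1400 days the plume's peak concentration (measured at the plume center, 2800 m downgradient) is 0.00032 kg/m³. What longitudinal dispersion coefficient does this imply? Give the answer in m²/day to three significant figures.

At the plume center C_max = M/(n_e·A·√(4πDt)), so D = M²/(4πt·(n_e·A·C_max)²).
n_e·A·C_max = 0.29 × 250 × 0.00032 = 0.02320 kg/m.
D = 1.1²/(4π × 1400 × 0.02320²) = 0.128 m²/day.

0.128 m²/day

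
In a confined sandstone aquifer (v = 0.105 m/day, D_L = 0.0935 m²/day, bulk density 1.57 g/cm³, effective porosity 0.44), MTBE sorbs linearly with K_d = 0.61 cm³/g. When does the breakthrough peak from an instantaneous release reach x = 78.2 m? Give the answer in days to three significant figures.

Retardation factor R = 1 + ρ_b·K_d/n = 1 + 1.57 × 0.61/0.44 = 3.177.
Sorption retards both mechanisms: v_R = v/R = 0.03305 m/day, D_R = D/R = 0.02943 m²/day.
Peak time from v_R²t² + 2D_R t − x² = 0: t = (√(D_R² + v_R²x²) − D_R)/v_R².
√(D_R² + v_R²x²) = √(0.02943² + 0.03305² × 78.2²) = 2.585; v_R² = 0.001092.
t = (2.585 − 0.02943)/0.001092 = 2340 days.

2340 days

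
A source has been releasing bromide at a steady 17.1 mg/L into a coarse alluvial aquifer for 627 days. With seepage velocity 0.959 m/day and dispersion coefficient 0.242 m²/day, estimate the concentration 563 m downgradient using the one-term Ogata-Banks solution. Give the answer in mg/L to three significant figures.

For a continuous step input, C/C₀ ≈ ½·erfc((x−vt)/(2√(Dt))).
vt = 0.959 × 627 = 601.293 m and 2√(Dt) = 2√(0.242 × 627) = 24.64 m.
Argument (x−vt)/(2√(Dt)) = (563 − 601.293)/24.64 = -1.554; ½·erfc(-1.554) = 0.9860.
C = 17.1 × 0.9860 = 16.9 mg/L.

16.9 mg/L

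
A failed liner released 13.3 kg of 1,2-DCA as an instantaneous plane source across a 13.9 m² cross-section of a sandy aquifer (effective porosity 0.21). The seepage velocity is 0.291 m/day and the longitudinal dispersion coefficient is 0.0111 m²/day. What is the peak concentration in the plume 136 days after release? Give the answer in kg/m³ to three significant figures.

1.05 kg/m³

The peak of an instantaneous 1D plume sits at x = vt; there the Gaussian factor is 1 and C_max = M/(n_e·A·√(4πDt)), where n_e·A is the pore area the mass is dissolved in.
√(4πDt) = √(4π × 0.0111 × 136) = 4.355 m, so C_max = 13.3/(0.21 × 13.9 × 4.355) = 1.05 kg/m³.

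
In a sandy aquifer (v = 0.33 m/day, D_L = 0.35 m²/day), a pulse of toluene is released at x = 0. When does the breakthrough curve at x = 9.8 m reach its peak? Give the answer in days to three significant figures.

26.7 days

For the 1D instantaneous-source solution, setting ∂C/∂t = 0 at fixed x gives v²t² + 2Dt − x² = 0, so t = (√(D² + v²x²) − D)/v².
√(D² + v²x²) = √(0.35² + 0.33² × 9.8²) = 3.253; v² = 0.1089.
t = (3.253 − 0.35)/0.1089 = 26.7 days (vs. the pure-advection estimate x/v = 29.7 d).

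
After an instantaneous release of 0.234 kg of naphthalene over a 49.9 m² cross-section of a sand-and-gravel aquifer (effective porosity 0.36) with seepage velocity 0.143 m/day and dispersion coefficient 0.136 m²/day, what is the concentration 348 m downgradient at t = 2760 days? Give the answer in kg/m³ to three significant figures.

For an instantaneous plane source, C(x,t) = M/(n_e·A·√(4πDt)) · exp(−(x−vt)²/(4Dt)), with n_e·A the pore (flow) area.
Plume center vt = 0.143 × 2760 = 394.68 m, so the well at 348 m is 46.68 m upgradient of the peak.
√(4πDt) = 68.68 m, giving peak height M/(n_e·A·√(4πDt)) = 0.234/(0.36 × 49.9 × 68.68) = 0.0001897 kg/m³.
(x−vt)²/(4Dt) = (-46.68)²/(4 × 0.136 × 2760) = 1.451; exp(−1.451) = 0.2343.
C = 0.0001897 × 0.2343 = 4.44e-05 kg/m³.

4.44e-05 kg/m³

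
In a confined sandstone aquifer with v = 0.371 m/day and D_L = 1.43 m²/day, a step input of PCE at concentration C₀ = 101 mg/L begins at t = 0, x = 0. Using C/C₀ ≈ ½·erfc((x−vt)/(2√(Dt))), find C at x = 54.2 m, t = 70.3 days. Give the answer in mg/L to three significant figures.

For a continuous step input, C/C₀ ≈ ½·erfc((x−vt)/(2√(Dt))).
vt = 0.371 × 70.3 = 26.0813 m and 2√(Dt) = 2√(1.43 × 70.3) = 20.05 m.
Argument (x−vt)/(2√(Dt)) = (54.2 − 26.0813)/20.05 = 1.402; ½·erfc(1.402) = 0.02370.
C = 101 × 0.02370 = 2.39 mg/L.

2.39 mg/L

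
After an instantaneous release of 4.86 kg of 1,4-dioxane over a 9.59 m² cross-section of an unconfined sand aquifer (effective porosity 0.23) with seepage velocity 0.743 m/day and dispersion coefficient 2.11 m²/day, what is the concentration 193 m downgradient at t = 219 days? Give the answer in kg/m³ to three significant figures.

For an instantaneous plane source, C(x,t) = M/(n_e·A·√(4πDt)) · exp(−(x−vt)²/(4Dt)), with n_e·A the pore (flow) area.
Plume center vt = 0.743 × 219 = 162.717 m, so the well at 193 m is 30.283 m downgradient of the peak.
√(4πDt) = 76.20 m, giving peak height M/(n_e·A·√(4πDt)) = 4.86/(0.23 × 9.59 × 76.20) = 0.02892 kg/m³.
(x−vt)²/(4Dt) = (30.283)²/(4 × 2.11 × 219) = 0.4961; exp(−0.4961) = 0.6089.
C = 0.02892 × 0.6089 = 0.0176 kg/m³.

0.0176 kg/m³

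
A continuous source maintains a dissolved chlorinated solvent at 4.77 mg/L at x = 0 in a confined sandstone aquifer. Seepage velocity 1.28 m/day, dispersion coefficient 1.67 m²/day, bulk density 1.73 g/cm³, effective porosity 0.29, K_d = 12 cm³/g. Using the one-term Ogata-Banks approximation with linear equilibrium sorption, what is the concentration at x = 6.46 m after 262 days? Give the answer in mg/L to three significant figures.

1.42 mg/L

Retardation factor R = 1 + ρ_b·K_d/n = 1 + 1.73 × 12/0.29 = 72.59.
Sorption retards both mechanisms: v_R = v/R = 0.01763 m/day, D_R = D/R = 0.02301 m²/day.
v_R·t = 0.01763 × 262 = 4.61906 m; 2√(D_R t) = 4.911 m; argument = (6.46 − 4.61906)/4.911 = 0.3749.
C = C₀ × ½·erfc(0.3749) = 4.77 × 0.2980 = 1.42 mg/L.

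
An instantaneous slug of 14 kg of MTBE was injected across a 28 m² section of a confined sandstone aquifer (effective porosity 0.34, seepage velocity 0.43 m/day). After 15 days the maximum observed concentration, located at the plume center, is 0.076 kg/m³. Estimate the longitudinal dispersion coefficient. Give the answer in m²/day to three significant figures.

At the plume center C_max = M/(n_e·A·√(4πDt)), so D = M²/(4πt·(n_e·A·C_max)²).
n_e·A·C_max = 0.34 × 28 × 0.076 = 0.7235 kg/m.
D = 14²/(4π × 15 × 0.7235²) = 1.99 m²/day.

1.99 m²/day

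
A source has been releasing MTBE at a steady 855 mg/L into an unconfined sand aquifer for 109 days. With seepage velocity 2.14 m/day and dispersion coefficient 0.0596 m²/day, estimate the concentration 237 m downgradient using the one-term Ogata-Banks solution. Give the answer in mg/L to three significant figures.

128 mg/L

For a continuous step input, C/C₀ ≈ ½·erfc((x−vt)/(2√(Dt))).
vt = 2.14 × 109 = 233.26 m and 2√(Dt) = 2√(0.0596 × 109) = 5.098 m.
Argument (x−vt)/(2√(Dt)) = (237 − 233.26)/5.098 = 0.7336; ½·erfc(0.7336) = 0.1498.
C = 855 × 0.1498 = 128 mg/L.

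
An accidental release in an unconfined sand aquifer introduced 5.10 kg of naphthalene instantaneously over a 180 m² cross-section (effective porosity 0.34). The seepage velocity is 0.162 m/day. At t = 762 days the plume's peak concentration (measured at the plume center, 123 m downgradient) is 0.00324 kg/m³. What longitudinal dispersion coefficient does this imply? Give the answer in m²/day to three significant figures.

At the plume center C_max = M/(n_e·A·√(4πDt)), so D = M²/(4πt·(n_e·A·C_max)²).
n_e·A·C_max = 0.34 × 180 × 0.00324 = 0.1983 kg/m.
D = 5.10²/(4π × 762 × 0.1983²) = 0.0691 m²/day.

0.0691 m²/day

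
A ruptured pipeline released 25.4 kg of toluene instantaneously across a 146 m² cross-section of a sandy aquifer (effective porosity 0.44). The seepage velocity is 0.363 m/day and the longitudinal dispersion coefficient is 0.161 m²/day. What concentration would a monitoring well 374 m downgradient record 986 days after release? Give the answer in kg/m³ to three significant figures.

For an instantaneous plane source, C(x,t) = M/(n_e·A·√(4πDt)) · exp(−(x−vt)²/(4Dt)), with n_e·A the pore (flow) area.
Plume center vt = 0.363 × 986 = 357.918 m, so the well at 374 m is 16.082 m downgradient of the peak.
√(4πDt) = 44.66 m, giving peak height M/(n_e·A·√(4πDt)) = 25.4/(0.44 × 146 × 44.66) = 0.008853 kg/m³.
(x−vt)²/(4Dt) = (16.082)²/(4 × 0.161 × 986) = 0.4073; exp(−0.4073) = 0.6654.
C = 0.008853 × 0.6654 = 0.00589 kg/m³.

0.00589 kg/m³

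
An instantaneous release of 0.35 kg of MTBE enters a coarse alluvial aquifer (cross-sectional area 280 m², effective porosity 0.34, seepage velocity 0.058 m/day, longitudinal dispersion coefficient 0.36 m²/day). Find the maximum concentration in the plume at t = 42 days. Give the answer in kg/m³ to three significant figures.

The peak of an instantaneous 1D plume sits at x = vt; there the Gaussian factor is 1 and C_max = M/(n_e·A·√(4πDt)), where n_e·A is the pore area the mass is dissolved in.
√(4πDt) = √(4π × 0.36 × 42) = 13.78 m, so C_max = 0.35/(0.34 × 280 × 13.78) = 0.000267 kg/m³.

0.000267 kg/m³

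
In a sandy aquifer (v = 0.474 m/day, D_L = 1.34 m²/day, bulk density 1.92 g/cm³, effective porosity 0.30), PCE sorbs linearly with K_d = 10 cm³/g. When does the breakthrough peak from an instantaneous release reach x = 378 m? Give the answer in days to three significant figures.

51400 days

Retardation factor R = 1 + ρ_b·K_d/n = 1 + 1.92 × 10/0.30 = 65.00.
Sorption retards both mechanisms: v_R = v/R = 0.007292 m/day, D_R = D/R = 0.02062 m²/day.
Peak time from v_R²t² + 2D_R t − x² = 0: t = (√(D_R² + v_R²x²) − D_R)/v_R².
√(D_R² + v_R²x²) = √(0.02062² + 0.007292² × 378²) = 2.756; v_R² = 5.317e-05.
t = (2.756 − 0.02062)/5.317e-05 = 51400 days.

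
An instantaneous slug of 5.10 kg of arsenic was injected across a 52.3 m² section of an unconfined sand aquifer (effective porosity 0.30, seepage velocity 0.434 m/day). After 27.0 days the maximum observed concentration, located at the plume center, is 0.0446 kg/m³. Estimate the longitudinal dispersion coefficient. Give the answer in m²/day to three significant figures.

0.157 m²/day

At the plume center C_max = M/(n_e·A·√(4πDt)), so D = M²/(4πt·(n_e·A·C_max)²).
n_e·A·C_max = 0.30 × 52.3 × 0.0446 = 0.6998 kg/m.
D = 5.10²/(4π × 27.0 × 0.6998²) = 0.157 m²/day.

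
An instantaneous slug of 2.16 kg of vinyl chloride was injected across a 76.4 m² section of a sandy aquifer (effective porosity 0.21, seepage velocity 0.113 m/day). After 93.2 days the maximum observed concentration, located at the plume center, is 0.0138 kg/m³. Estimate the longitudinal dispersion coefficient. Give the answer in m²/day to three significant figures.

0.0813 m²/day

At the plume center C_max = M/(n_e·A·√(4πDt)), so D = M²/(4πt·(n_e·A·C_max)²).
n_e·A·C_max = 0.21 × 76.4 × 0.0138 = 0.2214 kg/m.
D = 2.16²/(4π × 93.2 × 0.2214²) = 0.0813 m²/day.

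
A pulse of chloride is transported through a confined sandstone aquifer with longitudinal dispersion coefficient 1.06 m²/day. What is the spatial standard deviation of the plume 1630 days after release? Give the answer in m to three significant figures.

Dispersive spreading gives a Gaussian with σ² = 2Dt; advection only shifts the center.
σ = √(2 × 1.06 × 1630) = 58.8 m.

58.8 m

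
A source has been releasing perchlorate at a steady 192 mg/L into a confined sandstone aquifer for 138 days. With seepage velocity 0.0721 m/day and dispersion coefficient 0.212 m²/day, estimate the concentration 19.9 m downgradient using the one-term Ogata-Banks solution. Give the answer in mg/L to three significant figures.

18.6 mg/L

For a continuous step input, C/C₀ ≈ ½·erfc((x−vt)/(2√(Dt))).
vt = 0.0721 × 138 = 9.9498 m and 2√(Dt) = 2√(0.212 × 138) = 10.82 m.
Argument (x−vt)/(2√(Dt)) = (19.9 − 9.9498)/10.82 = 0.9196; ½·erfc(0.9196) = 0.09671.
C = 192 × 0.09671 = 18.6 mg/L.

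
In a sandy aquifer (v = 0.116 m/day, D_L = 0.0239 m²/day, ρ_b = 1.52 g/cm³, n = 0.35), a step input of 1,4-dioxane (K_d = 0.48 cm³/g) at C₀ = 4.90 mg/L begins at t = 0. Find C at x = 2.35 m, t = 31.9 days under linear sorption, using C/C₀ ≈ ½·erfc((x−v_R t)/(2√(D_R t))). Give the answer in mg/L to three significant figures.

Retardation factor R = 1 + ρ_b·K_d/n = 1 + 1.52 × 0.48/0.35 = 3.085.
Sorption retards both mechanisms: v_R = v/R = 0.03760 m/day, D_R = D/R = 0.007747 m²/day.
v_R·t = 0.03760 × 31.9 = 1.19944 m; 2√(D_R t) = 0.9942 m; argument = (2.35 − 1.19944)/0.9942 = 1.157.
C = C₀ × ½·erfc(1.157) = 4.90 × 0.05089 = 0.249 mg/L.

0.249 mg/L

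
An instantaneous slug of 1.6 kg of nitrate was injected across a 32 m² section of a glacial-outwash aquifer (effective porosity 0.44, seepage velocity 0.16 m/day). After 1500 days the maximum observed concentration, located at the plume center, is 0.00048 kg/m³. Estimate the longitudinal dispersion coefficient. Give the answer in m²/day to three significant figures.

2.97 m²/day

At the plume center C_max = M/(n_e·A·√(4πDt)), so D = M²/(4πt·(n_e·A·C_max)²).
n_e·A·C_max = 0.44 × 32 × 0.00048 = 0.006758 kg/m.
D = 1.6²/(4π × 1500 × 0.006758²) = 2.97 m²/day.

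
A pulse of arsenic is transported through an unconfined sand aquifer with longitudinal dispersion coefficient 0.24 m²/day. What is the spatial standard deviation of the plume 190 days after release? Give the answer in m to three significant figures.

9.55 m

Dispersive spreading gives a Gaussian with σ² = 2Dt; advection only shifts the center.
σ = √(2 × 0.24 × 190) = 9.55 m.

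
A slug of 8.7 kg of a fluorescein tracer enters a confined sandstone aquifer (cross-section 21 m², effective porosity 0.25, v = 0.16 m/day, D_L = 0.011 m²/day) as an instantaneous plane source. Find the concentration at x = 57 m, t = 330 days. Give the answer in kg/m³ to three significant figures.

0.0728 kg/m³

For an instantaneous plane source, C(x,t) = M/(n_e·A·√(4πDt)) · exp(−(x−vt)²/(4Dt)), with n_e·A the pore (flow) area.
Plume center vt = 0.16 × 330 = 52.8 m, so the well at 57 m is 4.2 m downgradient of the peak.
√(4πDt) = 6.754 m, giving peak height M/(n_e·A·√(4πDt)) = 8.7/(0.25 × 21 × 6.754) = 0.2454 kg/m³.
(x−vt)²/(4Dt) = (4.2)²/(4 × 0.011 × 330) = 1.215; exp(−1.215) = 0.2967.
C = 0.2454 × 0.2967 = 0.0728 kg/m³.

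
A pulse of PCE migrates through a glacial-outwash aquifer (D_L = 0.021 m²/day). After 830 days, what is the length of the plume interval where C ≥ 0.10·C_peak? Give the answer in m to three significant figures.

25.3 m

The plume is Gaussian with σ = √(2Dt) = √(2 × 0.021 × 830) = 5.904 m.
C/C_peak = exp(−Δx²/(2σ²)) = 0.10 ⇒ Δx = σ·√(−2 ln 0.10) = 5.904 × 2.146 = 12.67 m.
Width = 2Δx = 25.3 m.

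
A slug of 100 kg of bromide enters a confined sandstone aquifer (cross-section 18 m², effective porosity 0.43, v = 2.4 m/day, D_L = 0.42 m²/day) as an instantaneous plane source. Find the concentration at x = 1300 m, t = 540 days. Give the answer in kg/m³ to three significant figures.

0.238 kg/m³

For an instantaneous plane source, C(x,t) = M/(n_e·A·√(4πDt)) · exp(−(x−vt)²/(4Dt)), with n_e·A the pore (flow) area.
Plume center vt = 2.4 × 540 = 1296 m, so the well at 1300 m is 4 m downgradient of the peak.
√(4πDt) = 53.39 m, giving peak height M/(n_e·A·√(4πDt)) = 100/(0.43 × 18 × 53.39) = 0.2420 kg/m³.
(x−vt)²/(4Dt) = (4)²/(4 × 0.42 × 540) = 0.01764; exp(−0.01764) = 0.9825.
C = 0.2420 × 0.9825 = 0.238 kg/m³.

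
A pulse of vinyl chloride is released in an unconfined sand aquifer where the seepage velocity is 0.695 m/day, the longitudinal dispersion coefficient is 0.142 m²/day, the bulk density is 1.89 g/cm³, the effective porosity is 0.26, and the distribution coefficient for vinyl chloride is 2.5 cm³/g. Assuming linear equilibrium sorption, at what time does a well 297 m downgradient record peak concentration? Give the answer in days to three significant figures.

8190 days

Retardation factor R = 1 + ρ_b·K_d/n = 1 + 1.89 × 2.5/0.26 = 19.17.
Sorption retards both mechanisms: v_R = v/R = 0.03625 m/day, D_R = D/R = 0.007407 m²/day.
Peak time from v_R²t² + 2D_R t − x² = 0: t = (√(D_R² + v_R²x²) − D_R)/v_R².
√(D_R² + v_R²x²) = √(0.007407² + 0.03625² × 297²) = 10.77; v_R² = 0.001314.
t = (10.77 − 0.007407)/0.001314 = 8190 days.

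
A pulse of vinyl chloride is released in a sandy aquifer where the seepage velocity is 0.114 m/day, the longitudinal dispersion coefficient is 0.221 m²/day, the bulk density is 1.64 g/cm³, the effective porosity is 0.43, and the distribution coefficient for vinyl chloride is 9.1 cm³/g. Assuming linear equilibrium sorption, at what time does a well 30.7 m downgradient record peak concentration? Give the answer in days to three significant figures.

Retardation factor R = 1 + ρ_b·K_d/n = 1 + 1.64 × 9.1/0.43 = 35.71.
Sorption retards both mechanisms: v_R = v/R = 0.003192 m/day, D_R = D/R = 0.006189 m²/day.
Peak time from v_R²t² + 2D_R t − x² = 0: t = (√(D_R² + v_R²x²) − D_R)/v_R².
√(D_R² + v_R²x²) = √(0.006189² + 0.003192² × 30.7²) = 0.09819; v_R² = 1.019e-05.
t = (0.09819 − 0.006189)/1.019e-05 = 9030 days.

9030 days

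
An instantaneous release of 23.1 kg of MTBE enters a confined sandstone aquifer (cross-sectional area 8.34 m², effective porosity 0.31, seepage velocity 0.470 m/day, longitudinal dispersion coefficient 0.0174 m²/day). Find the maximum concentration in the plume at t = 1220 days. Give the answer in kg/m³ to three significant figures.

0.547 kg/m³

The peak of an instantaneous 1D plume sits at x = vt; there the Gaussian factor is 1 and C_max = M/(n_e·A·√(4πDt)), where n_e·A is the pore area the mass is dissolved in.
√(4πDt) = √(4π × 0.0174 × 1220) = 16.33 m, so C_max = 23.1/(0.31 × 8.34 × 16.33) = 0.547 kg/m³.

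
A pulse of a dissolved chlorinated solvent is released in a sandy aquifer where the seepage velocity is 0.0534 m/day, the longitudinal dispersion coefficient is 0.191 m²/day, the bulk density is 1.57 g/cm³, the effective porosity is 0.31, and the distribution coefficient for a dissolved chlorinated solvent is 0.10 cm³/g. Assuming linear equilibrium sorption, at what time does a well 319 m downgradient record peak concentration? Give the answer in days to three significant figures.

Retardation factor R = 1 + ρ_b·K_d/n = 1 + 1.57 × 0.10/0.31 = 1.506.
Sorption retards both mechanisms: v_R = v/R = 0.03546 m/day, D_R = D/R = 0.1268 m²/day.
Peak time from v_R²t² + 2D_R t − x² = 0: t = (√(D_R² + v_R²x²) − D_R)/v_R².
√(D_R² + v_R²x²) = √(0.1268² + 0.03546² × 319²) = 11.31; v_R² = 0.001257.
t = (11.31 − 0.1268)/0.001257 = 8900 days.

8900 days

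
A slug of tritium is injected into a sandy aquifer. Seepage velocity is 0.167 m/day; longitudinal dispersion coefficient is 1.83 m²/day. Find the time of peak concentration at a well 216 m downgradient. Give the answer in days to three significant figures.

For the 1D instantaneous-source solution, setting ∂C/∂t = 0 at fixed x gives v²t² + 2Dt − x² = 0, so t = (√(D² + v²x²) − D)/v².
√(D² + v²x²) = √(1.83² + 0.167² × 216²) = 36.12; v² = 0.027889.
t = (36.12 − 1.83)/0.027889 = 1230 days (vs. the pure-advection estimate x/v = 1290 d).

1230 days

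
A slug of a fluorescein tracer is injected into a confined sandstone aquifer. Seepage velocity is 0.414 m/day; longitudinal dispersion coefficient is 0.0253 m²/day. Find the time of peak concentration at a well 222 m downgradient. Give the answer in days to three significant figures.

536 days

For the 1D instantaneous-source solution, setting ∂C/∂t = 0 at fixed x gives v²t² + 2Dt − x² = 0, so t = (√(D² + v²x²) − D)/v².
√(D² + v²x²) = √(0.0253² + 0.414² × 222²) = 91.91; v² = 0.171396.
t = (91.91 − 0.0253)/0.171396 = 536 days (vs. the pure-advection estimate x/v = 536 d).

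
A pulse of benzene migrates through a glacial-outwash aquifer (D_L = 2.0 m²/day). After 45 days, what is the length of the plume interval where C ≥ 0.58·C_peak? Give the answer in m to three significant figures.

28.0 m

The plume is Gaussian with σ = √(2Dt) = √(2 × 2.0 × 45) = 13.42 m.
C/C_peak = exp(−Δx²/(2σ²)) = 0.58 ⇒ Δx = σ·√(−2 ln 0.58) = 13.42 × 1.044 = 14.01 m.
Width = 2Δx = 28.0 m.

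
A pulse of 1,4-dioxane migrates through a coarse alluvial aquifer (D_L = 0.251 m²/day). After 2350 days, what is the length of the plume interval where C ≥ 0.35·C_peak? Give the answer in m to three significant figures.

99.5 m

The plume is Gaussian with σ = √(2Dt) = √(2 × 0.251 × 2350) = 34.35 m.
C/C_peak = exp(−Δx²/(2σ²)) = 0.35 ⇒ Δx = σ·√(−2 ln 0.35) = 34.35 × 1.449 = 49.77 m.
Width = 2Δx = 99.5 m.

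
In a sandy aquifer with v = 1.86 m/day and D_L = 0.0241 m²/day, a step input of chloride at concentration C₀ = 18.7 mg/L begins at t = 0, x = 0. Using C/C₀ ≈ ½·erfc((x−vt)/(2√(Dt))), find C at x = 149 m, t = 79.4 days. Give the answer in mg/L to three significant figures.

For a continuous step input, C/C₀ ≈ ½·erfc((x−vt)/(2√(Dt))).
vt = 1.86 × 79.4 = 147.684 m and 2√(Dt) = 2√(0.0241 × 79.4) = 2.767 m.
Argument (x−vt)/(2√(Dt)) = (149 − 147.684)/2.767 = 0.4756; ½·erfc(0.4756) = 0.2506.
C = 18.7 × 0.2506 = 4.69 mg/L.

4.69 mg/L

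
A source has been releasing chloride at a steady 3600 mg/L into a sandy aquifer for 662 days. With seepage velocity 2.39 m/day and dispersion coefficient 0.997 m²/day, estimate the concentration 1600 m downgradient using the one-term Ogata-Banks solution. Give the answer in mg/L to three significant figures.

1120 mg/L

For a continuous step input, C/C₀ ≈ ½·erfc((x−vt)/(2√(Dt))).
vt = 2.39 × 662 = 1582.18 m and 2√(Dt) = 2√(0.997 × 662) = 51.38 m.
Argument (x−vt)/(2√(Dt)) = (1600 − 1582.18)/51.38 = 0.3468; ½·erfc(0.3468) = 0.3119.
C = 3600 × 0.3119 = 1120 mg/L.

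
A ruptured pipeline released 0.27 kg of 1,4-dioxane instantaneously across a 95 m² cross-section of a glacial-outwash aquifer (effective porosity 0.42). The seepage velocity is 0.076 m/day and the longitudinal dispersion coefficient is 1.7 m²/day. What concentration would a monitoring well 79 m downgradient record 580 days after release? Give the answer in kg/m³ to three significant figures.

For an instantaneous plane source, C(x,t) = M/(n_e·A·√(4πDt)) · exp(−(x−vt)²/(4Dt)), with n_e·A the pore (flow) area.
Plume center vt = 0.076 × 580 = 44.08 m, so the well at 79 m is 34.92 m downgradient of the peak.
√(4πDt) = 111.3 m, giving peak height M/(n_e·A·√(4πDt)) = 0.27/(0.42 × 95 × 111.3) = 6.080e-05 kg/m³.
(x−vt)²/(4Dt) = (34.92)²/(4 × 1.7 × 580) = 0.3092; exp(−0.3092) = 0.7340.
C = 6.080e-05 × 0.7340 = 4.46e-05 kg/m³.

4.46e-05 kg/m³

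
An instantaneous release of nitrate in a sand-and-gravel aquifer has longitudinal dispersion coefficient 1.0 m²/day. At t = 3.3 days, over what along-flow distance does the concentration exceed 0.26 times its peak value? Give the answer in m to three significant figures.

8.43 m

The plume is Gaussian with σ = √(2Dt) = √(2 × 1.0 × 3.3) = 2.569 m.
C/C_peak = exp(−Δx²/(2σ²)) = 0.26 ⇒ Δx = σ·√(−2 ln 0.26) = 2.569 × 1.641 = 4.216 m.
Width = 2Δx = 8.43 m.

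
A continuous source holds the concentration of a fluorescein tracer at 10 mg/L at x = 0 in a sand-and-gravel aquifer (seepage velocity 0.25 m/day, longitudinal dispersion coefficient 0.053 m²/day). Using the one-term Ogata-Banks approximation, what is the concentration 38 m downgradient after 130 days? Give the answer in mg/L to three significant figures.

For a continuous step input, C/C₀ ≈ ½·erfc((x−vt)/(2√(Dt))).
vt = 0.25 × 130 = 32.5 m and 2√(Dt) = 2√(0.053 × 130) = 5.250 m.
Argument (x−vt)/(2√(Dt)) = (38 − 32.5)/5.250 = 1.048; ½·erfc(1.048) = 0.06916.
C = 10 × 0.06916 = 0.692 mg/L.

0.692 mg/L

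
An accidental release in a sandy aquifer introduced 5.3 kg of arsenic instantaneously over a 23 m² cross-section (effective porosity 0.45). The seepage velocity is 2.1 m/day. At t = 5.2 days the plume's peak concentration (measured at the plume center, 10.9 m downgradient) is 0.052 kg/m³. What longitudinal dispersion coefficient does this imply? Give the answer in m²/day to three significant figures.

At the plume center C_max = M/(n_e·A·√(4πDt)), so D = M²/(4πt·(n_e·A·C_max)²).
n_e·A·C_max = 0.45 × 23 × 0.052 = 0.5382 kg/m.
D = 5.3²/(4π × 5.2 × 0.5382²) = 1.48 m²/day.

1.48 m²/day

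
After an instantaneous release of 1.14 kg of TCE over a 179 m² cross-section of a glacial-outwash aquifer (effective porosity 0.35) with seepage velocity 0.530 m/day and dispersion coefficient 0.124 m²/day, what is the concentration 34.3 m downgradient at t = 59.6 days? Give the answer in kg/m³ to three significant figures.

0.00147 kg/m³

For an instantaneous plane source, C(x,t) = M/(n_e·A·√(4πDt)) · exp(−(x−vt)²/(4Dt)), with n_e·A the pore (flow) area.
Plume center vt = 0.530 × 59.6 = 31.588 m, so the well at 34.3 m is 2.712 m downgradient of the peak.
√(4πDt) = 9.637 m, giving peak height M/(n_e·A·√(4πDt)) = 1.14/(0.35 × 179 × 9.637) = 0.001888 kg/m³.
(x−vt)²/(4Dt) = (2.712)²/(4 × 0.124 × 59.6) = 0.2488; exp(−0.2488) = 0.7797.
C = 0.001888 × 0.7797 = 0.00147 kg/m³.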